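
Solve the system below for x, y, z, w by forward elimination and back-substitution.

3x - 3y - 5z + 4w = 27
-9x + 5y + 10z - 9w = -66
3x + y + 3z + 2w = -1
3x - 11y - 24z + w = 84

(2, 4, -5, 2)

Forward elimination on [A|b]:
R2 <- R2 - (-3)*R1:  [  0  -4  -5   3  15 ]
R3 <- R3 - (1)*R1:  [   0    4    8   -2  -28 ]
R4 <- R4 - (1)*R1:  [   0   -8  -19   -3   57 ]
R3 <- R3 - (-1)*R2:  [   0    0    3    1  -13 ]
R4 <- R4 - (2)*R2:  [  0   0  -9  -9  27 ]
R4 <- R4 - (-3)*R3:  [   0    0    0   -6  -12 ]
Row echelon form:
[ 3  -3  -5   4  |   27 ]
[ 0  -4  -5   3  |   15 ]
[ 0   0   3   1  |  -13 ]
[ 0   0   0  -6  |  -12 ]
Back-substitution:
w = (-12) / -6 = 2
z = (-13 - (1)*(2)) / 3 = -5
y = (15 - (-5)*(-5) - (3)*(2)) / -4 = 4
x = (27 - (-3)*(4) - (-5)*(-5) - (4)*(2)) / 3 = 2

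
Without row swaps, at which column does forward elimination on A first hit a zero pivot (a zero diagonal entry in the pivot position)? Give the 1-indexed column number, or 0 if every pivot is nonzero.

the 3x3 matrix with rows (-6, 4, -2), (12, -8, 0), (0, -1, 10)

Naive forward elimination:
R2 <- R2 - (-2)*R1:  [  0   0  -4 ]
Matrix at this point:
[ -6   4  -2 ]
[  0   0  -4 ]
[  0  -1  10 ]
Pivot entry (2,2) is zero but row 3 has -1 in column 2 -> naive elimination stops; a row interchange (e.g. R2 <-> R3) would be required here.

first zero-pivot column = 2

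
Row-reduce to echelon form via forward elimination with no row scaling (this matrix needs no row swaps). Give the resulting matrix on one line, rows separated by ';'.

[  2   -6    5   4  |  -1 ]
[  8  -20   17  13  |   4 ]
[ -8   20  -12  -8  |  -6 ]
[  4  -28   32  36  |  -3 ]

Forward elimination:
R2 <- R2 - (4)*R1:  [  0   4  -3  -3   8 ]
R3 <- R3 - (-4)*R1:  [   0   -4    8    8  -10 ]
R4 <- R4 - (2)*R1:  [   0  -16   22   28   -1 ]
R3 <- R3 - (-1)*R2:  [  0   0   5   5  -2 ]
R4 <- R4 - (-4)*R2:  [  0   0  10  16  31 ]
R4 <- R4 - (2)*R3:  [  0   0   0   6  35 ]
Row echelon form:
[ 2  -6   5   4  |  -1 ]
[ 0   4  -3  -3  |   8 ]
[ 0   0   5   5  |  -2 ]
[ 0   0   0   6  |  35 ]

REF = [2 -6 5 4 -1; 0 4 -3 -3 8; 0 0 5 5 -2; 0 0 0 6 35]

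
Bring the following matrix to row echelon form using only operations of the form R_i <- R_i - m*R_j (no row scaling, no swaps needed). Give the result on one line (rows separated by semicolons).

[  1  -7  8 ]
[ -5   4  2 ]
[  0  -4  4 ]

Forward elimination:
R2 <- R2 - (-5)*R1:  [   0  -31   42 ]
R3 <- R3 - (4/31)*R2:  [      0       0  -44/31 ]
Row echelon form:
[ 1   -7       8 ]
[ 0  -31      42 ]
[ 0    0  -44/31 ]

REF = [1 -7 8; 0 -31 42; 0 0 -44/31]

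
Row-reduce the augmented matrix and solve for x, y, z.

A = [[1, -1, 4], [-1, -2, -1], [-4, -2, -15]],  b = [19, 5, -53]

(-4, -3, 5)

Forward elimination on [A|b]:
R2 <- R2 - (-1)*R1:  [  0  -3   3  24 ]
R3 <- R3 - (-4)*R1:  [  0  -6   1  23 ]
R3 <- R3 - (2)*R2:  [   0    0   -5  -25 ]
Row echelon form:
[ 1  -1   4  |   19 ]
[ 0  -3   3  |   24 ]
[ 0   0  -5  |  -25 ]
Back-substitution:
z = (-25) / -5 = 5
y = (24 - (3)*(5)) / -3 = -3
x = (19 - (-1)*(-3) - (4)*(5)) / 1 = -4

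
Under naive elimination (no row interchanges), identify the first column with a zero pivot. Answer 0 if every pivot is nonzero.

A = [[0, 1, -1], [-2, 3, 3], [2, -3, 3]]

Naive forward elimination:
Pivot entry (1,1) is zero but row 2 has -2 in column 1 -> naive elimination stops; a row interchange (e.g. R1 <-> R2) would be required here.

first zero-pivot column = 1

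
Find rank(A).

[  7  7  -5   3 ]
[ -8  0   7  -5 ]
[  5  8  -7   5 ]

Row reduction:
R2 <- R2 - (-8/7)*R1:  [     0      8    9/7  -11/7 ]
R3 <- R3 - (5/7)*R1:  [     0      3  -24/7   20/7 ]
R3 <- R3 - (3/8)*R2:  [       0        0  -219/56   193/56 ]
Row echelon form:
[ 7  7       -5       3 ]
[ 0  8      9/7   -11/7 ]
[ 0  0  -219/56  193/56 ]
Nonzero rows / pivot columns: 3

rank(A) = 3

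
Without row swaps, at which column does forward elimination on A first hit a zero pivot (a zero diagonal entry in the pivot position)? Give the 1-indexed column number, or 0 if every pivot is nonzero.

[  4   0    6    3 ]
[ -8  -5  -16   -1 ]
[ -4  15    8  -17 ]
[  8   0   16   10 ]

first zero-pivot column = 0

Naive forward elimination:
R2 <- R2 - (-2)*R1:  [  0  -5  -4   5 ]
R3 <- R3 - (-1)*R1:  [   0   15   14  -14 ]
R4 <- R4 - (2)*R1:  [ 0  0  4  4 ]
R3 <- R3 - (-3)*R2:  [ 0  0  2  1 ]
R4 <- R4 - (2)*R3:  [ 0  0  0  2 ]
All pivots nonzero; naive elimination completes without hitting a zero pivot.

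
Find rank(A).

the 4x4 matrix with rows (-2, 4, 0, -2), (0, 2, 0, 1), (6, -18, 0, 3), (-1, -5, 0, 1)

rank(A) = 3

Row reduction:
R3 <- R3 - (-3)*R1:  [  0  -6   0  -3 ]
R4 <- R4 - (1/2)*R1:  [  0  -7   0   2 ]
R3 <- R3 - (-3)*R2:  [ 0  0  0  0 ]
R4 <- R4 - (-7/2)*R2:  [    0     0     0  11/2 ]
R3 <-> R4   (pivot in column 4 was zero)
[ -2  4  0    -2 ]
[  0  2  0     1 ]
[  0  0  0  11/2 ]
[  0  0  0     0 ]
Row echelon form:
[ -2  4  0    -2 ]
[  0  2  0     1 ]
[  0  0  0  11/2 ]
[  0  0  0     0 ]
Nonzero rows / pivot columns: 3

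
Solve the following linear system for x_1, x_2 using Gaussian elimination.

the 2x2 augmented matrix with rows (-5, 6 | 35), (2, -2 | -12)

(-1, 5)

Forward elimination on [A|b]:
R2 <- R2 - (-2/5)*R1:  [   0  2/5    2 ]
Row echelon form:
[ -5    6  |  35 ]
[  0  2/5  |   2 ]
Back-substitution:
x_2 = (2) / (2/5) = 5
x_1 = (35 - (6)*(5)) / -5 = -1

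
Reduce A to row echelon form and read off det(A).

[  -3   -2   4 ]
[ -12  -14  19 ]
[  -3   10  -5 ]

Forward elimination:
R2 <- R2 - (4)*R1:  [  0  -6   3 ]
R3 <- R3 - (1)*R1:  [  0  12  -9 ]
R3 <- R3 - (-2)*R2:  [  0   0  -3 ]
Upper-triangular form:
[ -3  -2   4 ]
[  0  -6   3 ]
[  0   0  -3 ]
det(A) = (-1)^0 * (-3) * (-6) * (-3) = -54  (0 row swaps -> sign +1)

det(A) = -54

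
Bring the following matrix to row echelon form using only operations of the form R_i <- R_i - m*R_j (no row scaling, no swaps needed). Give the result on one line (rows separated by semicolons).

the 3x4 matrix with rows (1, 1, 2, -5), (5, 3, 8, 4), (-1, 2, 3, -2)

REF = [1 1 2 -5; 0 -2 -2 29; 0 0 2 73/2]

Forward elimination:
R2 <- R2 - (5)*R1:  [  0  -2  -2  29 ]
R3 <- R3 - (-1)*R1:  [  0   3   5  -7 ]
R3 <- R3 - (-3/2)*R2:  [    0     0     2  73/2 ]
Row echelon form:
[ 1   1   2    -5 ]
[ 0  -2  -2    29 ]
[ 0   0   2  73/2 ]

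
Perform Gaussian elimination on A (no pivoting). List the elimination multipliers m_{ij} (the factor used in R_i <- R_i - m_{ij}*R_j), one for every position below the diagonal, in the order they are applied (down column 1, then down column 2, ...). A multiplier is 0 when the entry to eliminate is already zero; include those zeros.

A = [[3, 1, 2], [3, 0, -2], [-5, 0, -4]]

Forward elimination:
R2 <- R2 - (1)*R1:  [  0  -1  -4 ]
R3 <- R3 - (-5/3)*R1:  [    0   5/3  -2/3 ]
R3 <- R3 - (-5/3)*R2:  [     0      0  -22/3 ]
Multipliers (in order of application): m_{21} = 1, m_{31} = -5/3, m_{32} = -5/3

multipliers: 1, -5/3, -5/3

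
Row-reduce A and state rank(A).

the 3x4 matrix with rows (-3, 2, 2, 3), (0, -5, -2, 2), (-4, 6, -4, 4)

Row reduction:
R3 <- R3 - (4/3)*R1:  [     0   10/3  -20/3      0 ]
R3 <- R3 - (-2/3)*R2:  [   0    0   -8  4/3 ]
Row echelon form:
[ -3   2   2    3 ]
[  0  -5  -2    2 ]
[  0   0  -8  4/3 ]
Nonzero rows / pivot columns: 3

rank(A) = 3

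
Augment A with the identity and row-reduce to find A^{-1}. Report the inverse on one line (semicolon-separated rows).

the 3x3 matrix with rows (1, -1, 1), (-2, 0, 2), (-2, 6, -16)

inverse = [-1 -5/6 -1/6; -3 -7/6 -1/3; -1 -1/3 -1/6]

Gauss-Jordan on [A | I]:
R2 <- R2 - (-2)*R1:  [  0  -2   4  |   2   1   0 ]
R3 <- R3 - (-2)*R1:  [   0    4  -14  |    2    0    1 ]
R2 <- (1/-2)*R2:  [    0     1    -2  |    -1  -1/2     0 ]
R1 <- R1 - (-1)*R2:  [    1     0    -1  |     0  -1/2     0 ]
R3 <- R3 - (4)*R2:  [  0   0  -6  |   6   2   1 ]
R3 <- (1/-6)*R3:  [    0     0     1  |    -1  -1/3  -1/6 ]
R1 <- R1 - (-1)*R3:  [    1     0     0  |    -1  -5/6  -1/6 ]
R2 <- R2 - (-2)*R3:  [    0     1     0  |    -3  -7/6  -1/3 ]
Right block of [I | A^{-1}] is the inverse:
[ -1  -5/6  -1/6 ]
[ -3  -7/6  -1/3 ]
[ -1  -1/3  -1/6 ]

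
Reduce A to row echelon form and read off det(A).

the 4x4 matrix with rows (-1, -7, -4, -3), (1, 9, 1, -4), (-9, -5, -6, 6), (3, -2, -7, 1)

Forward elimination:
R2 <- R2 - (-1)*R1:  [  0   2  -3  -7 ]
R3 <- R3 - (9)*R1:  [  0  58  30  33 ]
R4 <- R4 - (-3)*R1:  [   0  -23  -19   -8 ]
R3 <- R3 - (29)*R2:  [   0    0  117  236 ]
R4 <- R4 - (-23/2)*R2:  [      0       0  -107/2  -177/2 ]
R4 <- R4 - (-107/234)*R3:  [        0         0         0  4543/234 ]
Upper-triangular form:
[ -1  -7   -4        -3 ]
[  0   2   -3        -7 ]
[  0   0  117       236 ]
[  0   0    0  4543/234 ]
det(A) = (-1)^0 * (-1) * (2) * (117) * (4543/234) = -4543  (0 row swaps -> sign +1)

det(A) = -4543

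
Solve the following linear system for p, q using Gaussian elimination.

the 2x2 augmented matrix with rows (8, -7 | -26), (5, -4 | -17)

(-5, -2)

Forward elimination on [A|b]:
R2 <- R2 - (5/8)*R1:  [    0   3/8  -3/4 ]
Row echelon form:
[ 8   -7  |   -26 ]
[ 0  3/8  |  -3/4 ]
Back-substitution:
q = (-3/4) / (3/8) = -2
p = (-26 - (-7)*(-2)) / 8 = -5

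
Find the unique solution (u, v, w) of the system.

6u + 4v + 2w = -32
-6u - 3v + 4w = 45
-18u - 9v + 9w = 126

(-3, -5, 3)

Forward elimination on [A|b]:
R2 <- R2 - (-1)*R1:  [  0   1   6  13 ]
R3 <- R3 - (-3)*R1:  [  0   3  15  30 ]
R3 <- R3 - (3)*R2:  [  0   0  -3  -9 ]
Row echelon form:
[ 6  4   2  |  -32 ]
[ 0  1   6  |   13 ]
[ 0  0  -3  |   -9 ]
Back-substitution:
w = (-9) / -3 = 3
v = (13 - (6)*(3)) / 1 = -5
u = (-32 - (4)*(-5) - (2)*(3)) / 6 = -3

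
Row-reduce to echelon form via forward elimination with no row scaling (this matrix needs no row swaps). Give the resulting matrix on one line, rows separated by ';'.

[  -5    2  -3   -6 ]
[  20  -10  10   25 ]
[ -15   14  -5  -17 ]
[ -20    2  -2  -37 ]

Forward elimination:
R2 <- R2 - (-4)*R1:  [  0  -2  -2   1 ]
R3 <- R3 - (3)*R1:  [ 0  8  4  1 ]
R4 <- R4 - (4)*R1:  [   0   -6   10  -13 ]
R3 <- R3 - (-4)*R2:  [  0   0  -4   5 ]
R4 <- R4 - (3)*R2:  [   0    0   16  -16 ]
R4 <- R4 - (-4)*R3:  [ 0  0  0  4 ]
Row echelon form:
[ -5   2  -3  -6 ]
[  0  -2  -2   1 ]
[  0   0  -4   5 ]
[  0   0   0   4 ]

REF = [-5 2 -3 -6; 0 -2 -2 1; 0 0 -4 5; 0 0 0 4]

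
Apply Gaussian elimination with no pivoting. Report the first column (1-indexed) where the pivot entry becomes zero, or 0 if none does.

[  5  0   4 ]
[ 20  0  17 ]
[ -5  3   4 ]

Naive forward elimination:
R2 <- R2 - (4)*R1:  [ 0  0  1 ]
R3 <- R3 - (-1)*R1:  [ 0  3  8 ]
Matrix at this point:
[ 5  0  4 ]
[ 0  0  1 ]
[ 0  3  8 ]
Pivot entry (2,2) is zero but row 3 has 3 in column 2 -> naive elimination stops; a row interchange (e.g. R2 <-> R3) would be required here.

first zero-pivot column = 2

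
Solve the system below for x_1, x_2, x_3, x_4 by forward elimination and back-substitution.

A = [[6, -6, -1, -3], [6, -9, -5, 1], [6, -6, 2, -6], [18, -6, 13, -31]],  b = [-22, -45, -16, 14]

Forward elimination on [A|b]:
R2 <- R2 - (1)*R1:  [   0   -3   -4    4  -23 ]
R3 <- R3 - (1)*R1:  [  0   0   3  -3   6 ]
R4 <- R4 - (3)*R1:  [   0   12   16  -22   80 ]
R4 <- R4 - (-4)*R2:  [   0    0    0   -6  -12 ]
Row echelon form:
[ 6  -6  -1  -3  |  -22 ]
[ 0  -3  -4   4  |  -23 ]
[ 0   0   3  -3  |    6 ]
[ 0   0   0  -6  |  -12 ]
Back-substitution:
x_4 = (-12) / -6 = 2
x_3 = (6 - (-3)*(2)) / 3 = 4
x_2 = (-23 - (-4)*(4) - (4)*(2)) / -3 = 5
x_1 = (-22 - (-6)*(5) - (-1)*(4) - (-3)*(2)) / 6 = 3

(3, 5, 4, 2)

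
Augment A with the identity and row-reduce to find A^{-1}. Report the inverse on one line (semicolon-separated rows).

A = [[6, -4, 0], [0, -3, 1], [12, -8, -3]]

Gauss-Jordan on [A | I]:
R1 <- (1/6)*R1:  [    1  -2/3     0  |   1/6     0     0 ]
R3 <- R3 - (12)*R1:  [  0   0  -3  |  -2   0   1 ]
R2 <- (1/-3)*R2:  [    0     1  -1/3  |     0  -1/3     0 ]
R1 <- R1 - (-2/3)*R2:  [    1     0  -2/9  |   1/6  -2/9     0 ]
R3 <- (1/-3)*R3:  [    0     0     1  |   2/3     0  -1/3 ]
R1 <- R1 - (-2/9)*R3:  [     1      0      0  |  17/54   -2/9  -2/27 ]
R2 <- R2 - (-1/3)*R3:  [    0     1     0  |   2/9  -1/3  -1/9 ]
Right block of [I | A^{-1}] is the inverse:
[ 17/54  -2/9  -2/27 ]
[   2/9  -1/3   -1/9 ]
[   2/3     0   -1/3 ]

inverse = [17/54 -2/9 -2/27; 2/9 -1/3 -1/9; 2/3 0 -1/3]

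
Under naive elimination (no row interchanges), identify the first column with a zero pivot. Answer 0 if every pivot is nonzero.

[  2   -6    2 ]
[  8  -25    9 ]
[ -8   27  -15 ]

Naive forward elimination:
R2 <- R2 - (4)*R1:  [  0  -1   1 ]
R3 <- R3 - (-4)*R1:  [  0   3  -7 ]
R3 <- R3 - (-3)*R2:  [  0   0  -4 ]
All pivots nonzero; naive elimination completes without hitting a zero pivot.

first zero-pivot column = 0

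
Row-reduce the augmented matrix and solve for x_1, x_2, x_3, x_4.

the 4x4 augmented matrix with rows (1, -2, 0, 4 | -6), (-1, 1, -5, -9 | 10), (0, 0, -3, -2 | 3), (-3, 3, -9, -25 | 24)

Forward elimination on [A|b]:
R2 <- R2 - (-1)*R1:  [  0  -1  -5  -5   4 ]
R4 <- R4 - (-3)*R1:  [   0   -3   -9  -13    6 ]
R4 <- R4 - (3)*R2:  [  0   0   6   2  -6 ]
R4 <- R4 - (-2)*R3:  [  0   0   0  -2   0 ]
Row echelon form:
[ 1  -2   0   4  |  -6 ]
[ 0  -1  -5  -5  |   4 ]
[ 0   0  -3  -2  |   3 ]
[ 0   0   0  -2  |   0 ]
Back-substitution:
x_4 = (0) / -2 = 0
x_3 = (3 - (-2)*(0)) / -3 = -1
x_2 = (4 - (-5)*(-1) - (-5)*(0)) / -1 = 1
x_1 = (-6 - (-2)*(1) - (4)*(0)) / 1 = -4

(-4, 1, -1, 0)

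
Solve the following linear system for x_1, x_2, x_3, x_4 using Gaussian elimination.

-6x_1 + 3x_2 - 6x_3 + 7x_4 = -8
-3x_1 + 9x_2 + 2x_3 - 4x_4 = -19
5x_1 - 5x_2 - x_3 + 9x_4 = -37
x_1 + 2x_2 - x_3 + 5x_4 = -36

Forward elimination on [A|b]:
R2 <- R2 - (1/2)*R1:  [     0   15/2      5  -15/2    -15 ]
R3 <- R3 - (-5/6)*R1:  [      0    -5/2      -6    89/6  -131/3 ]
R4 <- R4 - (-1/6)*R1:  [      0     5/2      -2    37/6  -112/3 ]
R3 <- R3 - (-1/3)*R2:  [      0       0   -13/3    37/3  -146/3 ]
R4 <- R4 - (1/3)*R2:  [     0      0  -11/3   26/3  -97/3 ]
R4 <- R4 - (11/13)*R3:  [      0       0       0  -23/13  115/13 ]
Row echelon form:
[ -6     3     -6       7  |      -8 ]
[  0  15/2      5   -15/2  |     -15 ]
[  0     0  -13/3    37/3  |  -146/3 ]
[  0     0      0  -23/13  |  115/13 ]
Back-substitution:
x_4 = (115/13) / (-23/13) = -5
x_3 = (-146/3 - (37/3)*(-5)) / (-13/3) = -3
x_2 = (-15 - (5)*(-3) - (-15/2)*(-5)) / (15/2) = -5
x_1 = (-8 - (3)*(-5) - (-6)*(-3) - (7)*(-5)) / -6 = -4

(-4, -5, -3, -5)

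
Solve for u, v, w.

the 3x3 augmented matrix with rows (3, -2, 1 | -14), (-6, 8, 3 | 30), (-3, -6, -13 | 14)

Forward elimination on [A|b]:
R2 <- R2 - (-2)*R1:  [ 0  4  5  2 ]
R3 <- R3 - (-1)*R1:  [   0   -8  -12    0 ]
R3 <- R3 - (-2)*R2:  [  0   0  -2   4 ]
Row echelon form:
[ 3  -2   1  |  -14 ]
[ 0   4   5  |    2 ]
[ 0   0  -2  |    4 ]
Back-substitution:
w = (4) / -2 = -2
v = (2 - (5)*(-2)) / 4 = 3
u = (-14 - (-2)*(3) - (1)*(-2)) / 3 = -2

(-2, 3, -2)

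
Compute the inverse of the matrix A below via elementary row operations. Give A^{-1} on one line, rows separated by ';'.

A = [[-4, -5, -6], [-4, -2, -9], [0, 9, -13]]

inverse = [107/48 -119/48 11/16; -13/12 13/12 -1/4; -3/4 3/4 -1/4]

Gauss-Jordan on [A | I]:
R1 <- (1/-4)*R1:  [    1   5/4   3/2  |  -1/4     0     0 ]
R2 <- R2 - (-4)*R1:  [  0   3  -3  |  -1   1   0 ]
R2 <- (1/3)*R2:  [    0     1    -1  |  -1/3   1/3     0 ]
R1 <- R1 - (5/4)*R2:  [     1      0   11/4  |    1/6  -5/12      0 ]
R3 <- R3 - (9)*R2:  [  0   0  -4  |   3  -3   1 ]
R3 <- (1/-4)*R3:  [    0     0     1  |  -3/4   3/4  -1/4 ]
R1 <- R1 - (11/4)*R3:  [       1        0        0  |   107/48  -119/48    11/16 ]
R2 <- R2 - (-1)*R3:  [      0       1       0  |  -13/12   13/12    -1/4 ]
Right block of [I | A^{-1}] is the inverse:
[ 107/48  -119/48  11/16 ]
[ -13/12    13/12   -1/4 ]
[   -3/4      3/4   -1/4 ]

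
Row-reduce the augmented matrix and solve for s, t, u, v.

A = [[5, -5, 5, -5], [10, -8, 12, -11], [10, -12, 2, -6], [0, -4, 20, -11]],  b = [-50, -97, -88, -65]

Forward elimination on [A|b]:
R2 <- R2 - (2)*R1:  [  0   2   2  -1   3 ]
R3 <- R3 - (2)*R1:  [  0  -2  -8   4  12 ]
R3 <- R3 - (-1)*R2:  [  0   0  -6   3  15 ]
R4 <- R4 - (-2)*R2:  [   0    0   24  -13  -59 ]
R4 <- R4 - (-4)*R3:  [  0   0   0  -1   1 ]
Row echelon form:
[ 5  -5   5  -5  |  -50 ]
[ 0   2   2  -1  |    3 ]
[ 0   0  -6   3  |   15 ]
[ 0   0   0  -1  |    1 ]
Back-substitution:
v = (1) / -1 = -1
u = (15 - (3)*(-1)) / -6 = -3
t = (3 - (2)*(-3) - (-1)*(-1)) / 2 = 4
s = (-50 - (-5)*(4) - (5)*(-3) - (-5)*(-1)) / 5 = -4

(-4, 4, -3, -1)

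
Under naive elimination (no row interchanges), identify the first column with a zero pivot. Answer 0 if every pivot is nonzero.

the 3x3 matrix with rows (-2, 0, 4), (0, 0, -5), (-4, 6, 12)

Naive forward elimination:
R3 <- R3 - (2)*R1:  [ 0  6  4 ]
Matrix at this point:
[ -2  0   4 ]
[  0  0  -5 ]
[  0  6   4 ]
Pivot entry (2,2) is zero but row 3 has 6 in column 2 -> naive elimination stops; a row interchange (e.g. R2 <-> R3) would be required here.

first zero-pivot column = 2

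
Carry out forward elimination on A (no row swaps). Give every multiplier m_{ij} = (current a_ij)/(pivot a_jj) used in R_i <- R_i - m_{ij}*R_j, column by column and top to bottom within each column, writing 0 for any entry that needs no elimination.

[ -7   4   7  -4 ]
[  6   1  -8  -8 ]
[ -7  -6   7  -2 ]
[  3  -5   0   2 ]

multipliers: -6/7, 1, -3/7, -70/31, -23/31, -47/140

Forward elimination:
R2 <- R2 - (-6/7)*R1:  [     0   31/7     -2  -80/7 ]
R3 <- R3 - (1)*R1:  [   0  -10    0    2 ]
R4 <- R4 - (-3/7)*R1:  [     0  -23/7      3    2/7 ]
R3 <- R3 - (-70/31)*R2:  [       0        0  -140/31  -738/31 ]
R4 <- R4 - (-23/31)*R2:  [       0        0    47/31  -254/31 ]
R4 <- R4 - (-47/140)*R3:  [        0         0         0  -1133/70 ]
Multipliers (in order of application): m_{21} = -6/7, m_{31} = 1, m_{41} = -3/7, m_{32} = -70/31, m_{42} = -23/31, m_{43} = -47/140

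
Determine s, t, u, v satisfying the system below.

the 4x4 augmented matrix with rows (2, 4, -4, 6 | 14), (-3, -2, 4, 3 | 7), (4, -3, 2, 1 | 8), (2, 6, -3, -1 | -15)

(0, -3, -2, 3)

Forward elimination on [A|b]:
R2 <- R2 - (-3/2)*R1:  [  0   4  -2  12  28 ]
R3 <- R3 - (2)*R1:  [   0  -11   10  -11  -20 ]
R4 <- R4 - (1)*R1:  [   0    2    1   -7  -29 ]
R3 <- R3 - (-11/4)*R2:  [   0    0  9/2   22   57 ]
R4 <- R4 - (1/2)*R2:  [   0    0    2  -13  -43 ]
R4 <- R4 - (4/9)*R3:  [      0       0       0  -205/9  -205/3 ]
Row echelon form:
[ 2  4   -4       6  |      14 ]
[ 0  4   -2      12  |      28 ]
[ 0  0  9/2      22  |      57 ]
[ 0  0    0  -205/9  |  -205/3 ]
Back-substitution:
v = (-205/3) / (-205/9) = 3
u = (57 - (22)*(3)) / (9/2) = -2
t = (28 - (-2)*(-2) - (12)*(3)) / 4 = -3
s = (14 - (4)*(-3) - (-4)*(-2) - (6)*(3)) / 2 = 0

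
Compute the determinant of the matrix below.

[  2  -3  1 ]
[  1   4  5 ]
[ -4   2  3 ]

det(A) = 91

Forward elimination:
R2 <- R2 - (1/2)*R1:  [    0  11/2   9/2 ]
R3 <- R3 - (-2)*R1:  [  0  -4   5 ]
R3 <- R3 - (-8/11)*R2:  [     0      0  91/11 ]
Upper-triangular form:
[ 2    -3      1 ]
[ 0  11/2    9/2 ]
[ 0     0  91/11 ]
det(A) = (-1)^0 * (2) * (11/2) * (91/11) = 91  (0 row swaps -> sign +1)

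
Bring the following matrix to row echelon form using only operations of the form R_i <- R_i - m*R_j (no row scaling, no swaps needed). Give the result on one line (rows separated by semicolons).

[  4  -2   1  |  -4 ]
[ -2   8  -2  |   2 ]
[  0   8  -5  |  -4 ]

Forward elimination:
R2 <- R2 - (-1/2)*R1:  [    0     7  -3/2     0 ]
R3 <- R3 - (8/7)*R2:  [     0      0  -23/7     -4 ]
Row echelon form:
[ 4  -2      1  |  -4 ]
[ 0   7   -3/2  |   0 ]
[ 0   0  -23/7  |  -4 ]

REF = [4 -2 1 -4; 0 7 -3/2 0; 0 0 -23/7 -4]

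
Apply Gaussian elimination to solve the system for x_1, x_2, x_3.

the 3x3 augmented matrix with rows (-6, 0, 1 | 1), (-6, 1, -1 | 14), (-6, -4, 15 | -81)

(-1, 3, -5)

Forward elimination on [A|b]:
R2 <- R2 - (1)*R1:  [  0   1  -2  13 ]
R3 <- R3 - (1)*R1:  [   0   -4   14  -82 ]
R3 <- R3 - (-4)*R2:  [   0    0    6  -30 ]
Row echelon form:
[ -6  0   1  |    1 ]
[  0  1  -2  |   13 ]
[  0  0   6  |  -30 ]
Back-substitution:
x_3 = (-30) / 6 = -5
x_2 = (13 - (-2)*(-5)) / 1 = 3
x_1 = (1 - (1)*(-5)) / -6 = -1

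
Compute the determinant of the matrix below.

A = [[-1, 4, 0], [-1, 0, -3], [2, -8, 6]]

det(A) = 24

Forward elimination:
R2 <- R2 - (1)*R1:  [  0  -4  -3 ]
R3 <- R3 - (-2)*R1:  [ 0  0  6 ]
Upper-triangular form:
[ -1   4   0 ]
[  0  -4  -3 ]
[  0   0   6 ]
det(A) = (-1)^0 * (-1) * (-4) * (6) = 24  (0 row swaps -> sign +1)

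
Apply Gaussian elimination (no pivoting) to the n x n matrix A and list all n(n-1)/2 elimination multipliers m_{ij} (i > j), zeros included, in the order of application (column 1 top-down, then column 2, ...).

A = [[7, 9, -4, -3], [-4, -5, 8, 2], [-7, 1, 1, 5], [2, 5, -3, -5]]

multipliers: -4/7, -1, 2/7, 70, 17, 99/403

Forward elimination:
R2 <- R2 - (-4/7)*R1:  [    0   1/7  40/7   2/7 ]
R3 <- R3 - (-1)*R1:  [  0  10  -3   2 ]
R4 <- R4 - (2/7)*R1:  [     0   17/7  -13/7  -29/7 ]
R3 <- R3 - (70)*R2:  [    0     0  -403   -18 ]
R4 <- R4 - (17)*R2:  [   0    0  -99   -9 ]
R4 <- R4 - (99/403)*R3:  [         0          0          0  -1845/403 ]
Multipliers (in order of application): m_{21} = -4/7, m_{31} = -1, m_{41} = 2/7, m_{32} = 70, m_{42} = 17, m_{43} = 99/403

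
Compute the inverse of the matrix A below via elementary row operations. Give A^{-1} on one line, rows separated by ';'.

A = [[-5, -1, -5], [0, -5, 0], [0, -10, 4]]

Gauss-Jordan on [A | I]:
R1 <- (1/-5)*R1:  [    1   1/5     1  |  -1/5     0     0 ]
R2 <- (1/-5)*R2:  [    0     1     0  |     0  -1/5     0 ]
R1 <- R1 - (1/5)*R2:  [    1     0     1  |  -1/5  1/25     0 ]
R3 <- R3 - (-10)*R2:  [  0   0   4  |   0  -2   1 ]
R3 <- (1/4)*R3:  [    0     0     1  |     0  -1/2   1/4 ]
R1 <- R1 - (1)*R3:  [     1      0      0  |   -1/5  27/50   -1/4 ]
Right block of [I | A^{-1}] is the inverse:
[ -1/5  27/50  -1/4 ]
[    0   -1/5     0 ]
[    0   -1/2   1/4 ]

inverse = [-1/5 27/50 -1/4; 0 -1/5 0; 0 -1/2 1/4]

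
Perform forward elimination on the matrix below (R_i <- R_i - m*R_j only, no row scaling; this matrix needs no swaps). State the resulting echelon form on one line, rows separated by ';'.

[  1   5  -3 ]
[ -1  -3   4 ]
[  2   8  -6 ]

REF = [1 5 -3; 0 2 1; 0 0 1]

Forward elimination:
R2 <- R2 - (-1)*R1:  [ 0  2  1 ]
R3 <- R3 - (2)*R1:  [  0  -2   0 ]
R3 <- R3 - (-1)*R2:  [ 0  0  1 ]
Row echelon form:
[ 1  5  -3 ]
[ 0  2   1 ]
[ 0  0   1 ]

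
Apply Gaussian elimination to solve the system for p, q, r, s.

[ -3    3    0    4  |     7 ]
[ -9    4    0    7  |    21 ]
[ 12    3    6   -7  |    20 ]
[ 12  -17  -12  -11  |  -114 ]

(-4, 5, 3, -5)

Forward elimination on [A|b]:
R2 <- R2 - (3)*R1:  [  0  -5   0  -5   0 ]
R3 <- R3 - (-4)*R1:  [  0  15   6   9  48 ]
R4 <- R4 - (-4)*R1:  [   0   -5  -12    5  -86 ]
R3 <- R3 - (-3)*R2:  [  0   0   6  -6  48 ]
R4 <- R4 - (1)*R2:  [   0    0  -12   10  -86 ]
R4 <- R4 - (-2)*R3:  [  0   0   0  -2  10 ]
Row echelon form:
[ -3   3  0   4  |   7 ]
[  0  -5  0  -5  |   0 ]
[  0   0  6  -6  |  48 ]
[  0   0  0  -2  |  10 ]
Back-substitution:
s = (10) / -2 = -5
r = (48 - (-6)*(-5)) / 6 = 3
q = (0 - (-5)*(-5)) / -5 = 5
p = (7 - (3)*(5) - (4)*(-5)) / -3 = -4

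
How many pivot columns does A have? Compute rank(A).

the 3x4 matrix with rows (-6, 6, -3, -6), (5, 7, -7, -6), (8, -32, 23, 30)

Row reduction:
R2 <- R2 - (-5/6)*R1:  [     0     12  -19/2    -11 ]
R3 <- R3 - (-4/3)*R1:  [   0  -24   19   22 ]
R3 <- R3 - (-2)*R2:  [ 0  0  0  0 ]
Row echelon form:
[ -6   6     -3   -6 ]
[  0  12  -19/2  -11 ]
[  0   0      0    0 ]
Nonzero rows / pivot columns: 2

rank(A) = 2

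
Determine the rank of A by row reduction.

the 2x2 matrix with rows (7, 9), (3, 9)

Row reduction:
R2 <- R2 - (3/7)*R1:  [    0  36/7 ]
Row echelon form:
[ 7     9 ]
[ 0  36/7 ]
Nonzero rows / pivot columns: 2

rank(A) = 2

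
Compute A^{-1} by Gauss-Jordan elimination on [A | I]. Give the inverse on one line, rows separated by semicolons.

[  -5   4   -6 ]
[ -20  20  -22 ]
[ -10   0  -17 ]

Gauss-Jordan on [A | I]:
R1 <- (1/-5)*R1:  [    1  -4/5   6/5  |  -1/5     0     0 ]
R2 <- R2 - (-20)*R1:  [  0   4   2  |  -4   1   0 ]
R3 <- R3 - (-10)*R1:  [  0  -8  -5  |  -2   0   1 ]
R2 <- (1/4)*R2:  [   0    1  1/2  |   -1  1/4    0 ]
R1 <- R1 - (-4/5)*R2:  [   1    0  8/5  |   -1  1/5    0 ]
R3 <- R3 - (-8)*R2:  [   0    0   -1  |  -10    2    1 ]
R3 <- (1/-1)*R3:  [  0   0   1  |  10  -2  -1 ]
R1 <- R1 - (8/5)*R3:  [    1     0     0  |   -17  17/5   8/5 ]
R2 <- R2 - (1/2)*R3:  [   0    1    0  |   -6  5/4  1/2 ]
Right block of [I | A^{-1}] is the inverse:
[ -17  17/5  8/5 ]
[  -6   5/4  1/2 ]
[  10    -2   -1 ]

inverse = [-17 17/5 8/5; -6 5/4 1/2; 10 -2 -1]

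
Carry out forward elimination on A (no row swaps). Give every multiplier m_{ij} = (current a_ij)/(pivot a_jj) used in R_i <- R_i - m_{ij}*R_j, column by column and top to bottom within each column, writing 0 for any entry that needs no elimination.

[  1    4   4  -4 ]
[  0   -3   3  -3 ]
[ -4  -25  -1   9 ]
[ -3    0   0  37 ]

Forward elimination:
R2: entry in column 1 is already 0 -> m_{21} = 0 (no row operation needed)
R3 <- R3 - (-4)*R1:  [  0  -9  15  -7 ]
R4 <- R4 - (-3)*R1:  [  0  12  12  25 ]
R3 <- R3 - (3)*R2:  [ 0  0  6  2 ]
R4 <- R4 - (-4)*R2:  [  0   0  24  13 ]
R4 <- R4 - (4)*R3:  [ 0  0  0  5 ]
Multipliers (in order of application): m_{21} = 0, m_{31} = -4, m_{41} = -3, m_{32} = 3, m_{42} = -4, m_{43} = 4

multipliers: 0, -4, -3, 3, -4, 4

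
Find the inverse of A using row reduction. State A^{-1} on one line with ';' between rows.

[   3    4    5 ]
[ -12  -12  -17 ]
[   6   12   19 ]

inverse = [-1/3 -2/9 -1/9; 7/4 3/8 -1/8; -1 -1/6 1/6]

Gauss-Jordan on [A | I]:
R1 <- (1/3)*R1:  [   1  4/3  5/3  |  1/3    0    0 ]
R2 <- R2 - (-12)*R1:  [ 0  4  3  |  4  1  0 ]
R3 <- R3 - (6)*R1:  [  0   4   9  |  -2   0   1 ]
R2 <- (1/4)*R2:  [   0    1  3/4  |    1  1/4    0 ]
R1 <- R1 - (4/3)*R2:  [    1     0   2/3  |    -1  -1/3     0 ]
R3 <- R3 - (4)*R2:  [  0   0   6  |  -6  -1   1 ]
R3 <- (1/6)*R3:  [    0     0     1  |    -1  -1/6   1/6 ]
R1 <- R1 - (2/3)*R3:  [    1     0     0  |  -1/3  -2/9  -1/9 ]
R2 <- R2 - (3/4)*R3:  [    0     1     0  |   7/4   3/8  -1/8 ]
Right block of [I | A^{-1}] is the inverse:
[ -1/3  -2/9  -1/9 ]
[  7/4   3/8  -1/8 ]
[   -1  -1/6   1/6 ]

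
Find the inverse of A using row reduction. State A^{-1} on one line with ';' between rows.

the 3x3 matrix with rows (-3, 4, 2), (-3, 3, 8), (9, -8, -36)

inverse = [22/9 -64/9 -13/9; 2 -5 -1; 1/6 -2/3 -1/6]

Gauss-Jordan on [A | I]:
R1 <- (1/-3)*R1:  [    1  -4/3  -2/3  |  -1/3     0     0 ]
R2 <- R2 - (-3)*R1:  [  0  -1   6  |  -1   1   0 ]
R3 <- R3 - (9)*R1:  [   0    4  -30  |    3    0    1 ]
R2 <- (1/-1)*R2:  [  0   1  -6  |   1  -1   0 ]
R1 <- R1 - (-4/3)*R2:  [     1      0  -26/3  |      1   -4/3      0 ]
R3 <- R3 - (4)*R2:  [  0   0  -6  |  -1   4   1 ]
R3 <- (1/-6)*R3:  [    0     0     1  |   1/6  -2/3  -1/6 ]
R1 <- R1 - (-26/3)*R3:  [     1      0      0  |   22/9  -64/9  -13/9 ]
R2 <- R2 - (-6)*R3:  [  0   1   0  |   2  -5  -1 ]
Right block of [I | A^{-1}] is the inverse:
[ 22/9  -64/9  -13/9 ]
[    2     -5     -1 ]
[  1/6   -2/3   -1/6 ]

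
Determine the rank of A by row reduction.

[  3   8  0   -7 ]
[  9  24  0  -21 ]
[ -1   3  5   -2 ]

rank(A) = 2

Row reduction:
R2 <- R2 - (3)*R1:  [ 0  0  0  0 ]
R3 <- R3 - (-1/3)*R1:  [     0   17/3      5  -13/3 ]
R2 <-> R3   (pivot in column 2 was zero)
[ 3     8  0     -7 ]
[ 0  17/3  5  -13/3 ]
[ 0     0  0      0 ]
Row echelon form:
[ 3     8  0     -7 ]
[ 0  17/3  5  -13/3 ]
[ 0     0  0      0 ]
Nonzero rows / pivot columns: 2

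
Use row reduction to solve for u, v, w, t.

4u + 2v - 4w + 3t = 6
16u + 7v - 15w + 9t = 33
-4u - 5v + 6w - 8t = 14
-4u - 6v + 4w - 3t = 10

(4, -4, -1, -2)

Forward elimination on [A|b]:
R2 <- R2 - (4)*R1:  [  0  -1   1  -3   9 ]
R3 <- R3 - (-1)*R1:  [  0  -3   2  -5  20 ]
R4 <- R4 - (-1)*R1:  [  0  -4   0   0  16 ]
R3 <- R3 - (3)*R2:  [  0   0  -1   4  -7 ]
R4 <- R4 - (4)*R2:  [   0    0   -4   12  -20 ]
R4 <- R4 - (4)*R3:  [  0   0   0  -4   8 ]
Row echelon form:
[ 4   2  -4   3  |   6 ]
[ 0  -1   1  -3  |   9 ]
[ 0   0  -1   4  |  -7 ]
[ 0   0   0  -4  |   8 ]
Back-substitution:
t = (8) / -4 = -2
w = (-7 - (4)*(-2)) / -1 = -1
v = (9 - (1)*(-1) - (-3)*(-2)) / -1 = -4
u = (6 - (2)*(-4) - (-4)*(-1) - (3)*(-2)) / 4 = 4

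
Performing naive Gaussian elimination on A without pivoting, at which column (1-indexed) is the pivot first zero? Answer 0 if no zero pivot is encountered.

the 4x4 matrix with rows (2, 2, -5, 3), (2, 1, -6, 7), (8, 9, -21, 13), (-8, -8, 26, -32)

Naive forward elimination:
R2 <- R2 - (1)*R1:  [  0  -1  -1   4 ]
R3 <- R3 - (4)*R1:  [  0   1  -1   1 ]
R4 <- R4 - (-4)*R1:  [   0    0    6  -20 ]
R3 <- R3 - (-1)*R2:  [  0   0  -2   5 ]
R4 <- R4 - (-3)*R3:  [  0   0   0  -5 ]
All pivots nonzero; naive elimination completes without hitting a zero pivot.

first zero-pivot column = 0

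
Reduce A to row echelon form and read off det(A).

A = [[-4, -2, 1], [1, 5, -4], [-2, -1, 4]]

Forward elimination:
R2 <- R2 - (-1/4)*R1:  [     0    9/2  -15/4 ]
R3 <- R3 - (1/2)*R1:  [   0    0  7/2 ]
Upper-triangular form:
[ -4   -2      1 ]
[  0  9/2  -15/4 ]
[  0    0    7/2 ]
det(A) = (-1)^0 * (-4) * (9/2) * (7/2) = -63  (0 row swaps -> sign +1)

det(A) = -63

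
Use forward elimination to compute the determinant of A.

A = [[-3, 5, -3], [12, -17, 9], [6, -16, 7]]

det(A) = 45

Forward elimination:
R2 <- R2 - (-4)*R1:  [  0   3  -3 ]
R3 <- R3 - (-2)*R1:  [  0  -6   1 ]
R3 <- R3 - (-2)*R2:  [  0   0  -5 ]
Upper-triangular form:
[ -3  5  -3 ]
[  0  3  -3 ]
[  0  0  -5 ]
det(A) = (-1)^0 * (-3) * (3) * (-5) = 45  (0 row swaps -> sign +1)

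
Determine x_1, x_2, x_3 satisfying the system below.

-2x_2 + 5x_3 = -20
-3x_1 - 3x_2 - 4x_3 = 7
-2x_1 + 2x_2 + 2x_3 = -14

(3, 0, -4)

Forward elimination on [A|b]:
R1 <-> R2   (pivot in column 1 was zero)
[ -3  -3  -4    7 ]
[  0  -2   5  -20 ]
[ -2   2   2  -14 ]
R3 <- R3 - (2/3)*R1:  [     0      4   14/3  -56/3 ]
R3 <- R3 - (-2)*R2:  [      0       0    44/3  -176/3 ]
Row echelon form:
[ -3  -3    -4  |       7 ]
[  0  -2     5  |     -20 ]
[  0   0  44/3  |  -176/3 ]
Back-substitution:
x_3 = (-176/3) / (44/3) = -4
x_2 = (-20 - (5)*(-4)) / -2 = 0
x_1 = (7 - (-3)*(0) - (-4)*(-4)) / -3 = 3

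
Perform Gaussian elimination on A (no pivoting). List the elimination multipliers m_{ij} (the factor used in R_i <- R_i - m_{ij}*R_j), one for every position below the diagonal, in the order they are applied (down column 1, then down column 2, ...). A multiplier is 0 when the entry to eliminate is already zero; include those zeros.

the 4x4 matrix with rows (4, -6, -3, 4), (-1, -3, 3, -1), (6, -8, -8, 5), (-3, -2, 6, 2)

Forward elimination:
R2 <- R2 - (-1/4)*R1:  [    0  -9/2   9/4     0 ]
R3 <- R3 - (3/2)*R1:  [    0     1  -7/2    -1 ]
R4 <- R4 - (-3/4)*R1:  [     0  -13/2   15/4      5 ]
R3 <- R3 - (-2/9)*R2:  [  0   0  -3  -1 ]
R4 <- R4 - (13/9)*R2:  [   0    0  1/2    5 ]
R4 <- R4 - (-1/6)*R3:  [    0     0     0  29/6 ]
Multipliers (in order of application): m_{21} = -1/4, m_{31} = 3/2, m_{41} = -3/4, m_{32} = -2/9, m_{42} = 13/9, m_{43} = -1/6

multipliers: -1/4, 3/2, -3/4, -2/9, 13/9, -1/6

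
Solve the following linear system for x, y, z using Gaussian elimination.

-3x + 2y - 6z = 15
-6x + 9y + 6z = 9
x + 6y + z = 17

Forward elimination on [A|b]:
R2 <- R2 - (2)*R1:  [   0    5   18  -21 ]
R3 <- R3 - (-1/3)*R1:  [    0  20/3    -1    22 ]
R3 <- R3 - (4/3)*R2:  [   0    0  -25   50 ]
Row echelon form:
[ -3  2   -6  |   15 ]
[  0  5   18  |  -21 ]
[  0  0  -25  |   50 ]
Back-substitution:
z = (50) / -25 = -2
y = (-21 - (18)*(-2)) / 5 = 3
x = (15 - (2)*(3) - (-6)*(-2)) / -3 = 1

(1, 3, -2)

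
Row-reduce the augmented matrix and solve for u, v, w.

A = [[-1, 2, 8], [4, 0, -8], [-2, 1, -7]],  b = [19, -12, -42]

Forward elimination on [A|b]:
R2 <- R2 - (-4)*R1:  [  0   8  24  64 ]
R3 <- R3 - (2)*R1:  [   0   -3  -23  -80 ]
R3 <- R3 - (-3/8)*R2:  [   0    0  -14  -56 ]
Row echelon form:
[ -1  2    8  |   19 ]
[  0  8   24  |   64 ]
[  0  0  -14  |  -56 ]
Back-substitution:
w = (-56) / -14 = 4
v = (64 - (24)*(4)) / 8 = -4
u = (19 - (2)*(-4) - (8)*(4)) / -1 = 5

(5, -4, 4)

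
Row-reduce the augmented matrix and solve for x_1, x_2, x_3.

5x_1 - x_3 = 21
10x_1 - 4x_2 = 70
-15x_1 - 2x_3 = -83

(5, -5, 4)

Forward elimination on [A|b]:
R2 <- R2 - (2)*R1:  [  0  -4   2  28 ]
R3 <- R3 - (-3)*R1:  [   0    0   -5  -20 ]
Row echelon form:
[ 5   0  -1  |   21 ]
[ 0  -4   2  |   28 ]
[ 0   0  -5  |  -20 ]
Back-substitution:
x_3 = (-20) / -5 = 4
x_2 = (28 - (2)*(4)) / -4 = -5
x_1 = (21 - (-1)*(4)) / 5 = 5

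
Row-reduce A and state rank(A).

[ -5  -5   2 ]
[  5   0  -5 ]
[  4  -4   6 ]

rank(A) = 3

Row reduction:
R2 <- R2 - (-1)*R1:  [  0  -5  -3 ]
R3 <- R3 - (-4/5)*R1:  [    0    -8  38/5 ]
R3 <- R3 - (8/5)*R2:  [    0     0  62/5 ]
Row echelon form:
[ -5  -5     2 ]
[  0  -5    -3 ]
[  0   0  62/5 ]
Nonzero rows / pivot columns: 3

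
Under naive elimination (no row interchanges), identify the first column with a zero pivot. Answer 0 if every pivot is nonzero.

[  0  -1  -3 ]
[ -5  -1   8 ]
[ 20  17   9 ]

Naive forward elimination:
Pivot entry (1,1) is zero but row 2 has -5 in column 1 -> naive elimination stops; a row interchange (e.g. R1 <-> R2) would be required here.

first zero-pivot column = 1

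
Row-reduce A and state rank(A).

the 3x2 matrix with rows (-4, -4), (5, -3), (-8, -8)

Row reduction:
R2 <- R2 - (-5/4)*R1:  [  0  -8 ]
R3 <- R3 - (2)*R1:  [ 0  0 ]
Row echelon form:
[ -4  -4 ]
[  0  -8 ]
[  0   0 ]
Nonzero rows / pivot columns: 2

rank(A) = 2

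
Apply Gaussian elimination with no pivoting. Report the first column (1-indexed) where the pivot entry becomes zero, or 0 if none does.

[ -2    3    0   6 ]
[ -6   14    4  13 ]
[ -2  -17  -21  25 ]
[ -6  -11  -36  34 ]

first zero-pivot column = 4

Naive forward elimination:
R2 <- R2 - (3)*R1:  [  0   5   4  -5 ]
R3 <- R3 - (1)*R1:  [   0  -20  -21   19 ]
R4 <- R4 - (3)*R1:  [   0  -20  -36   16 ]
R3 <- R3 - (-4)*R2:  [  0   0  -5  -1 ]
R4 <- R4 - (-4)*R2:  [   0    0  -20   -4 ]
R4 <- R4 - (4)*R3:  [ 0  0  0  0 ]
Matrix at this point:
[ -2  3   0   6 ]
[  0  5   4  -5 ]
[  0  0  -5  -1 ]
[  0  0   0   0 ]
Pivot entry (4,4) in the last row is zero and there are no rows below to swap with -> zero pivot in column 4 (A is singular).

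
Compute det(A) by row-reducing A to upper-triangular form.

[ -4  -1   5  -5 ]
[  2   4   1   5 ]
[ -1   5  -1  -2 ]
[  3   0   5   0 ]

Forward elimination:
R2 <- R2 - (-1/2)*R1:  [   0  7/2  7/2  5/2 ]
R3 <- R3 - (1/4)*R1:  [    0  21/4  -9/4  -3/4 ]
R4 <- R4 - (-3/4)*R1:  [     0   -3/4   35/4  -15/4 ]
R3 <- R3 - (3/2)*R2:  [     0      0  -15/2   -9/2 ]
R4 <- R4 - (-3/14)*R2:  [      0       0    19/2  -45/14 ]
R4 <- R4 - (-19/15)*R3:  [       0        0        0  -312/35 ]
Upper-triangular form:
[ -4   -1      5       -5 ]
[  0  7/2    7/2      5/2 ]
[  0    0  -15/2     -9/2 ]
[  0    0      0  -312/35 ]
det(A) = (-1)^0 * (-4) * (7/2) * (-15/2) * (-312/35) = -936  (0 row swaps -> sign +1)

det(A) = -936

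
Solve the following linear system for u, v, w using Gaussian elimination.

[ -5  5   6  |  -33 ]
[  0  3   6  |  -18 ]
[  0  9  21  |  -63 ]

(3, 0, -3)

Forward elimination on [A|b]:
R3 <- R3 - (3)*R2:  [  0   0   3  -9 ]
Row echelon form:
[ -5  5  6  |  -33 ]
[  0  3  6  |  -18 ]
[  0  0  3  |   -9 ]
Back-substitution:
w = (-9) / 3 = -3
v = (-18 - (6)*(-3)) / 3 = 0
u = (-33 - (5)*(0) - (6)*(-3)) / -5 = 3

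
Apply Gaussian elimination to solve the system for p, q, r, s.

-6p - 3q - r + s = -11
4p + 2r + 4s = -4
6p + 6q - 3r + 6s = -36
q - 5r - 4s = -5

(1, -1, 4, -4)

Forward elimination on [A|b]:
R2 <- R2 - (-2/3)*R1:  [     0     -2    4/3   14/3  -34/3 ]
R3 <- R3 - (-1)*R1:  [   0    3   -4    7  -47 ]
R3 <- R3 - (-3/2)*R2:  [   0    0   -2   14  -64 ]
R4 <- R4 - (-1/2)*R2:  [     0      0  -13/3   -5/3  -32/3 ]
R4 <- R4 - (13/6)*R3:  [   0    0    0  -32  128 ]
Row echelon form:
[ -6  -3   -1     1  |    -11 ]
[  0  -2  4/3  14/3  |  -34/3 ]
[  0   0   -2    14  |    -64 ]
[  0   0    0   -32  |    128 ]
Back-substitution:
s = (128) / -32 = -4
r = (-64 - (14)*(-4)) / -2 = 4
q = (-34/3 - (4/3)*(4) - (14/3)*(-4)) / -2 = -1
p = (-11 - (-3)*(-1) - (-1)*(4) - (1)*(-4)) / -6 = 1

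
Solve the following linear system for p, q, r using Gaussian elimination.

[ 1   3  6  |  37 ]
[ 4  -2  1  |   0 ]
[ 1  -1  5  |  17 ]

(1, 4, 4)

Forward elimination on [A|b]:
R2 <- R2 - (4)*R1:  [    0   -14   -23  -148 ]
R3 <- R3 - (1)*R1:  [   0   -4   -1  -20 ]
R3 <- R3 - (2/7)*R2:  [     0      0   39/7  156/7 ]
Row echelon form:
[ 1    3     6  |     37 ]
[ 0  -14   -23  |   -148 ]
[ 0    0  39/7  |  156/7 ]
Back-substitution:
r = (156/7) / (39/7) = 4
q = (-148 - (-23)*(4)) / -14 = 4
p = (37 - (3)*(4) - (6)*(4)) / 1 = 1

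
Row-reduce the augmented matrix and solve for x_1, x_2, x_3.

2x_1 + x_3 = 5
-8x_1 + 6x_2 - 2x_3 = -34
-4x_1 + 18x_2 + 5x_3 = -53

(3, -2, -1)

Forward elimination on [A|b]:
R2 <- R2 - (-4)*R1:  [   0    6    2  -14 ]
R3 <- R3 - (-2)*R1:  [   0   18    7  -43 ]
R3 <- R3 - (3)*R2:  [  0   0   1  -1 ]
Row echelon form:
[ 2  0  1  |    5 ]
[ 0  6  2  |  -14 ]
[ 0  0  1  |   -1 ]
Back-substitution:
x_3 = (-1) / 1 = -1
x_2 = (-14 - (2)*(-1)) / 6 = -2
x_1 = (5 - (1)*(-1)) / 2 = 3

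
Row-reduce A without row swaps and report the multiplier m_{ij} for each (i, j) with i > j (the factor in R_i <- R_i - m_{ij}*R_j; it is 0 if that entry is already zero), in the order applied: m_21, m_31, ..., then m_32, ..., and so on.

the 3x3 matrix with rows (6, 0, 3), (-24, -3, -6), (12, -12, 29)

Forward elimination:
R2 <- R2 - (-4)*R1:  [  0  -3   6 ]
R3 <- R3 - (2)*R1:  [   0  -12   23 ]
R3 <- R3 - (4)*R2:  [  0   0  -1 ]
Multipliers (in order of application): m_{21} = -4, m_{31} = 2, m_{32} = 4

multipliers: -4, 2, 4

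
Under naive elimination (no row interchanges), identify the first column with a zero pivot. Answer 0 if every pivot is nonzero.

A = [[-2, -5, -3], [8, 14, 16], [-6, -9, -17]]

Naive forward elimination:
R2 <- R2 - (-4)*R1:  [  0  -6   4 ]
R3 <- R3 - (3)*R1:  [  0   6  -8 ]
R3 <- R3 - (-1)*R2:  [  0   0  -4 ]
All pivots nonzero; naive elimination completes without hitting a zero pivot.

first zero-pivot column = 0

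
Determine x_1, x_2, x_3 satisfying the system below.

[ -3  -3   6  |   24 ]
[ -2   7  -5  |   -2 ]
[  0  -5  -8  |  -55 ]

Forward elimination on [A|b]:
R2 <- R2 - (2/3)*R1:  [   0    9   -9  -18 ]
R3 <- R3 - (-5/9)*R2:  [   0    0  -13  -65 ]
Row echelon form:
[ -3  -3    6  |   24 ]
[  0   9   -9  |  -18 ]
[  0   0  -13  |  -65 ]
Back-substitution:
x_3 = (-65) / -13 = 5
x_2 = (-18 - (-9)*(5)) / 9 = 3
x_1 = (24 - (-3)*(3) - (6)*(5)) / -3 = -1

(-1, 3, 5)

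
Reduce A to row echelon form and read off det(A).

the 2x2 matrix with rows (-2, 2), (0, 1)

Forward elimination:
Upper-triangular form:
[ -2  2 ]
[  0  1 ]
det(A) = (-1)^0 * (-2) * (1) = -2  (0 row swaps -> sign +1)

det(A) = -2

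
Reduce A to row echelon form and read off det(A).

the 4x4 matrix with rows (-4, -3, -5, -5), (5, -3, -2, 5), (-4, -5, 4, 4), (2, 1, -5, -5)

det(A) = -546

Forward elimination:
R2 <- R2 - (-5/4)*R1:  [     0  -27/4  -33/4   -5/4 ]
R3 <- R3 - (1)*R1:  [  0  -2   9   9 ]
R4 <- R4 - (-1/2)*R1:  [     0   -1/2  -15/2  -15/2 ]
R3 <- R3 - (8/27)*R2:  [      0       0   103/9  253/27 ]
R4 <- R4 - (2/27)*R2:  [       0        0    -62/9  -200/27 ]
R4 <- R4 - (-62/103)*R3:  [        0         0         0  -182/103 ]
Upper-triangular form:
[ -4     -3     -5        -5 ]
[  0  -27/4  -33/4      -5/4 ]
[  0      0  103/9    253/27 ]
[  0      0      0  -182/103 ]
det(A) = (-1)^0 * (-4) * (-27/4) * (103/9) * (-182/103) = -546  (0 row swaps -> sign +1)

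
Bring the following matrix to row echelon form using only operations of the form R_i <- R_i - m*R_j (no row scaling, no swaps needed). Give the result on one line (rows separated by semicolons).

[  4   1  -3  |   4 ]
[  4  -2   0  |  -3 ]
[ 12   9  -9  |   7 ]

REF = [4 1 -3 4; 0 -3 3 -7; 0 0 6 -19]

Forward elimination:
R2 <- R2 - (1)*R1:  [  0  -3   3  -7 ]
R3 <- R3 - (3)*R1:  [  0   6   0  -5 ]
R3 <- R3 - (-2)*R2:  [   0    0    6  -19 ]
Row echelon form:
[ 4   1  -3  |    4 ]
[ 0  -3   3  |   -7 ]
[ 0   0   6  |  -19 ]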